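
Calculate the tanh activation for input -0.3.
-0.2913

tanh(-0.3) = (e^(-0.3) - e^(0.3))/(e^(-0.3) + e^(0.3)) = -0.2913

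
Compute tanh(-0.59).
-0.5299

tanh(-0.59) = (e^(-0.59) - e^(0.59))/(e^(-0.59) + e^(0.59)) = -0.5299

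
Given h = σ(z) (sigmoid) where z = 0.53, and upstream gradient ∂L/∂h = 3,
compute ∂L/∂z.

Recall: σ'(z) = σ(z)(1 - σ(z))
∂L/∂z = 0.6997

σ(0.53) = 0.6295
σ'(0.53) = σ(0.53)(1 - σ(0.53)) = 0.6295 × 0.3705 = 0.2332
∂L/∂z = ∂L/∂h · σ'(z) = 3 × 0.2332 = 0.6997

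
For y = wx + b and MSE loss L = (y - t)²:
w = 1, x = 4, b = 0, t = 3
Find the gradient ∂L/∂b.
∂L/∂b = 2

y = wx + b = (1)(4) + 0 = 4
∂L/∂y = 2(y - t) = 2(4 - 3) = 2
∂y/∂b = 1
∂L/∂b = ∂L/∂y · ∂y/∂b = 2 × 1 = 2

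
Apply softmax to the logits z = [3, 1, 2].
p = [0.6652, 0.09, 0.2447]

exp(z) = [20.09, 2.718, 7.389]
Sum = 30.19
p = [0.6652, 0.09, 0.2447]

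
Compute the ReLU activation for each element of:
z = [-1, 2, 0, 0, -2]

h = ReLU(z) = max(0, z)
h = [0, 2, 0, 0, 0]

ReLU applied element-wise: max(0,-1)=0, max(0,2)=2, max(0,0)=0, max(0,0)=0, max(0,-2)=0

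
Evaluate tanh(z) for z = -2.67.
-0.9905

tanh(-2.67) = (e^(-2.67) - e^(2.67))/(e^(-2.67) + e^(2.67)) = -0.9905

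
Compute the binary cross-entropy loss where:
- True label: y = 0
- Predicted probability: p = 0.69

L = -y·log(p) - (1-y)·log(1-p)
L = 1.171

L = -0·log(0.69) - 1·log(0.31) = -log(0.31) = 1.171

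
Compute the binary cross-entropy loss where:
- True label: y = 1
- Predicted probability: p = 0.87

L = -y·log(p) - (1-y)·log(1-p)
L = 0.1393

L = -1·log(0.87) - 0·log(0.13) = -log(0.87) = 0.1393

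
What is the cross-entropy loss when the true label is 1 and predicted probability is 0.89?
L = 0.1165

L = -1·log(0.89) - 0·log(0.11) = -log(0.89) = 0.1165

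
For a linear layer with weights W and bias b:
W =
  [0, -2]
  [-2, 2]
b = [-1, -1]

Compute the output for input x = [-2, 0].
y = [-1, 3]

Wx = [0×-2 + -2×0, -2×-2 + 2×0]
   = [0, 4]
y = Wx + b = [0 + -1, 4 + -1] = [-1, 3]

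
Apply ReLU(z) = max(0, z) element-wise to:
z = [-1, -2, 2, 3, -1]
h = [0, 0, 2, 3, 0]

ReLU applied element-wise: max(0,-1)=0, max(0,-2)=0, max(0,2)=2, max(0,3)=3, max(0,-1)=0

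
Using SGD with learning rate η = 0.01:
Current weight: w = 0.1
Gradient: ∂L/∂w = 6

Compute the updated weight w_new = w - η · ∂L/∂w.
w_new = 0.04

w_new = w - η·∂L/∂w = 0.1 - 0.01×(6) = 0.1 - (0.06) = 0.04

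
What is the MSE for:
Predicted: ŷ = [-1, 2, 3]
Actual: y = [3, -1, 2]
MSE = 8.667

MSE = (1/3)((-1-3)² + (2--1)² + (3-2)²) = (1/3)(16 + 9 + 1) = 8.667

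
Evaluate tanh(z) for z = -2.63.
-0.9897

tanh(-2.63) = (e^(-2.63) - e^(2.63))/(e^(-2.63) + e^(2.63)) = -0.9897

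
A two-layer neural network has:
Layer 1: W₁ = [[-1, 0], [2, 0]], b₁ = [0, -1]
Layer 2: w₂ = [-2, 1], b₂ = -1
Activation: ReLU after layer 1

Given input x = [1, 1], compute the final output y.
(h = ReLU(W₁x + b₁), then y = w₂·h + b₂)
y = 0

Layer 1 pre-activation: z₁ = [-1, 1]
After ReLU: h = [0, 1]
Layer 2 output: y = -2×0 + 1×1 + -1 = 0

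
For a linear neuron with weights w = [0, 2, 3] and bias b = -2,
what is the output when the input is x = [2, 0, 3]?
y = 7

y = (0)(2) + (2)(0) + (3)(3) + -2 = 7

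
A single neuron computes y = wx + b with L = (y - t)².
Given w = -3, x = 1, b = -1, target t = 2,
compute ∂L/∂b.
∂L/∂b = -12

y = wx + b = (-3)(1) + -1 = -4
∂L/∂y = 2(y - t) = 2(-4 - 2) = -12
∂y/∂b = 1
∂L/∂b = ∂L/∂y · ∂y/∂b = -12 × 1 = -12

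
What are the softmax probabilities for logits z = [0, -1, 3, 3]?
p = [0.0241, 0.0089, 0.4835, 0.4835]

exp(z) = [1, 0.3679, 20.09, 20.09]
Sum = 41.54
p = [0.0241, 0.0089, 0.4835, 0.4835]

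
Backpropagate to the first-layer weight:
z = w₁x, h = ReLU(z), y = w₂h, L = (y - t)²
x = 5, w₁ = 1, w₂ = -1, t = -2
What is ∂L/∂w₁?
∂L/∂w₁ = 30

Forward pass:
z = w₁x = 1×5 = 5
h = ReLU(5) = 5
y = w₂h = -1×5 = -5

Backward pass:
∂L/∂y = 2(y - t) = 2(-5 - -2) = -6
∂y/∂h = w₂ = -1
∂h/∂z = 1 (ReLU derivative)
∂z/∂w₁ = x = 5

∂L/∂w₁ = -6 × -1 × 1 × 5 = 30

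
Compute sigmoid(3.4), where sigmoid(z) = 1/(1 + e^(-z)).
0.9677

sigmoid(3.4) = 1/(1 + e^(-3.4)) = 1/(1 + 0.03337) = 0.9677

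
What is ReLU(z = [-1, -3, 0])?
h = [0, 0, 0]

ReLU applied element-wise: max(0,-1)=0, max(0,-3)=0, max(0,0)=0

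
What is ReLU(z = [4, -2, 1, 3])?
h = [4, 0, 1, 3]

ReLU applied element-wise: max(0,4)=4, max(0,-2)=0, max(0,1)=1, max(0,3)=3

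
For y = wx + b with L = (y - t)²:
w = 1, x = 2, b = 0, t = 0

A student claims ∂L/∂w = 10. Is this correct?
Incorrect

y = (1)(2) + 0 = 2
∂L/∂y = 2(y - t) = 2(2 - 0) = 4
∂y/∂w = x = 2
∂L/∂w = 4 × 2 = 8

Claimed value: 10
Incorrect: The correct gradient is 8.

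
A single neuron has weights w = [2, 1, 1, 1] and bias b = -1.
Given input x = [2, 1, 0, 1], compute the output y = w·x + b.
y = 5

y = (2)(2) + (1)(1) + (1)(0) + (1)(1) + -1 = 5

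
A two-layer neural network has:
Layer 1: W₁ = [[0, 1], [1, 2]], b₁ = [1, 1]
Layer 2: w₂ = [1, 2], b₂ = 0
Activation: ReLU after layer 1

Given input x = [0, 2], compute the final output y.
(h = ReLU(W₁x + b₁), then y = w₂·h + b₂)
y = 13

Layer 1 pre-activation: z₁ = [3, 5]
After ReLU: h = [3, 5]
Layer 2 output: y = 1×3 + 2×5 + 0 = 13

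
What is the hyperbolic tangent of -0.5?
-0.4621

tanh(-0.5) = (e^(-0.5) - e^(0.5))/(e^(-0.5) + e^(0.5)) = -0.4621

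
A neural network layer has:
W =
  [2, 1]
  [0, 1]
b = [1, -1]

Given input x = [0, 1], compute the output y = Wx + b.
y = [2, 0]

Wx = [2×0 + 1×1, 0×0 + 1×1]
   = [1, 1]
y = Wx + b = [1 + 1, 1 + -1] = [2, 0]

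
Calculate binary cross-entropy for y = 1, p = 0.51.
L = 0.6733

L = -1·log(0.51) - 0·log(0.49) = -log(0.51) = 0.6733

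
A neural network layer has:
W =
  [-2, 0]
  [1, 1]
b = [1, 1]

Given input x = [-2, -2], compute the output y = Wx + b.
y = [5, -3]

Wx = [-2×-2 + 0×-2, 1×-2 + 1×-2]
   = [4, -4]
y = Wx + b = [4 + 1, -4 + 1] = [5, -3]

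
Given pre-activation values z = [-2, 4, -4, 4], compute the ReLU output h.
h = [0, 4, 0, 4]

ReLU applied element-wise: max(0,-2)=0, max(0,4)=4, max(0,-4)=0, max(0,4)=4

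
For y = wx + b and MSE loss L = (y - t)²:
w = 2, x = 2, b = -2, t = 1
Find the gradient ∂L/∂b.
∂L/∂b = 2

y = wx + b = (2)(2) + -2 = 2
∂L/∂y = 2(y - t) = 2(2 - 1) = 2
∂y/∂b = 1
∂L/∂b = ∂L/∂y · ∂y/∂b = 2 × 1 = 2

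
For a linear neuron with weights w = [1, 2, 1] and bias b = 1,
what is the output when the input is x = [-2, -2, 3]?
y = -2

y = (1)(-2) + (2)(-2) + (1)(3) + 1 = -2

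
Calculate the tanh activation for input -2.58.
-0.9886

tanh(-2.58) = (e^(-2.58) - e^(2.58))/(e^(-2.58) + e^(2.58)) = -0.9886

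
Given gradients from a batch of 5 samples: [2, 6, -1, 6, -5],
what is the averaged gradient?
Average gradient = 1.6

Average = (1/5)(2 + 6 + -1 + 6 + -5) = 8/5 = 1.6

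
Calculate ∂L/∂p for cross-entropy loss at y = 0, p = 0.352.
∂L/∂p = 1.543

∂L/∂p = -y/p + (1-y)/(1-p) = 0 + 1/0.648 = 1.543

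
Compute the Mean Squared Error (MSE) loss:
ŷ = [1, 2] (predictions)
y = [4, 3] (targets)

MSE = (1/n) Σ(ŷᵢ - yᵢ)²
MSE = 5

MSE = (1/2)((1-4)² + (2-3)²) = (1/2)(9 + 1) = 5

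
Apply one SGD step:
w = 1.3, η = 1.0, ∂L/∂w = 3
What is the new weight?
w_new = -1.7

w_new = w - η·∂L/∂w = 1.3 - 1.0×(3) = 1.3 - (3) = -1.7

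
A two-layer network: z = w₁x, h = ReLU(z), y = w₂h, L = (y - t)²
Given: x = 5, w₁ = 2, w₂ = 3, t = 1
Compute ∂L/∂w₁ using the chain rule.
∂L/∂w₁ = 870

Forward pass:
z = w₁x = 2×5 = 10
h = ReLU(10) = 10
y = w₂h = 3×10 = 30

Backward pass:
∂L/∂y = 2(y - t) = 2(30 - 1) = 58
∂y/∂h = w₂ = 3
∂h/∂z = 1 (ReLU derivative)
∂z/∂w₁ = x = 5

∂L/∂w₁ = 58 × 3 × 1 × 5 = 870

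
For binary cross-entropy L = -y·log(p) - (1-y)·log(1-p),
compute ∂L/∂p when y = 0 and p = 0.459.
∂L/∂p = 1.848

∂L/∂p = -y/p + (1-y)/(1-p) = 0 + 1/0.541 = 1.848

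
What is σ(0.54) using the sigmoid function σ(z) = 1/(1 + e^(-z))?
0.6318

sigmoid(0.54) = 1/(1 + e^(-0.54)) = 1/(1 + 0.5827) = 0.6318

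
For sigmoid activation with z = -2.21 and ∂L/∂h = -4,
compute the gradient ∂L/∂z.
∂L/∂z = -0.3563

σ(-2.21) = 0.09886
σ'(-2.21) = σ(-2.21)(1 - σ(-2.21)) = 0.09886 × 0.9011 = 0.08908
∂L/∂z = ∂L/∂h · σ'(z) = -4 × 0.08908 = -0.3563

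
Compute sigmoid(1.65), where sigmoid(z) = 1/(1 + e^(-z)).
0.8389

sigmoid(1.65) = 1/(1 + e^(-1.65)) = 1/(1 + 0.192) = 0.8389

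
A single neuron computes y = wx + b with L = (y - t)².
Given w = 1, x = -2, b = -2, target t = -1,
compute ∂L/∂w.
∂L/∂w = 12

y = wx + b = (1)(-2) + -2 = -4
∂L/∂y = 2(y - t) = 2(-4 - -1) = -6
∂y/∂w = x = -2
∂L/∂w = ∂L/∂y · ∂y/∂w = -6 × -2 = 12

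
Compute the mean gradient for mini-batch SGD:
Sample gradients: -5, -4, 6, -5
Average gradient = -2

Average = (1/4)(-5 + -4 + 6 + -5) = -8/4 = -2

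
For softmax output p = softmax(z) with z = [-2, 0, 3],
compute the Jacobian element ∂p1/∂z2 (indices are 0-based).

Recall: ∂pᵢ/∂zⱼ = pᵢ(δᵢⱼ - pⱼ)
∂p1/∂z2 = -0.0446

p = softmax(z) = [0.006377, 0.04712, 0.9465]
p1 = 0.04712, p2 = 0.9465

∂p1/∂z2 = -p1 × p2 = -0.04712 × 0.9465 = -0.0446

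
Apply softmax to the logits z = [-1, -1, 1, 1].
p = [0.0596, 0.0596, 0.4404, 0.4404]

exp(z) = [0.3679, 0.3679, 2.718, 2.718]
Sum = 6.172
p = [0.0596, 0.0596, 0.4404, 0.4404]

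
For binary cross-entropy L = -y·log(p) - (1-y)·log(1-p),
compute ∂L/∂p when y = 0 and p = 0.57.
∂L/∂p = 2.326

∂L/∂p = -y/p + (1-y)/(1-p) = 0 + 1/0.43 = 2.326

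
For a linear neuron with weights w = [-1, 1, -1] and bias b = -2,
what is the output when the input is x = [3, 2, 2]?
y = -5

y = (-1)(3) + (1)(2) + (-1)(2) + -2 = -5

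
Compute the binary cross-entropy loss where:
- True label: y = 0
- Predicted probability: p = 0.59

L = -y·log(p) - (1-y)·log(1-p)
L = 0.8916

L = -0·log(0.59) - 1·log(0.41) = -log(0.41) = 0.8916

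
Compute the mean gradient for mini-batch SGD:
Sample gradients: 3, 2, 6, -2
Average gradient = 2.25

Average = (1/4)(3 + 2 + 6 + -2) = 9/4 = 2.25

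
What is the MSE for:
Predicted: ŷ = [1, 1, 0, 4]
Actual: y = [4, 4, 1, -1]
MSE = 11

MSE = (1/4)((1-4)² + (1-4)² + (0-1)² + (4--1)²) = (1/4)(9 + 9 + 1 + 25) = 11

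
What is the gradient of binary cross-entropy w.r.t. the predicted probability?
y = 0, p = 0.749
∂L/∂p = 3.984

∂L/∂p = -y/p + (1-y)/(1-p) = 0 + 1/0.251 = 3.984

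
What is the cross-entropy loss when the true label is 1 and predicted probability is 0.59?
L = 0.5276

L = -1·log(0.59) - 0·log(0.41) = -log(0.59) = 0.5276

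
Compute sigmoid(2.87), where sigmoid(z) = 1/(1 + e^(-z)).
0.9463

sigmoid(2.87) = 1/(1 + e^(-2.87)) = 1/(1 + 0.0567) = 0.9463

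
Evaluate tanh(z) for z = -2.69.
-0.9908

tanh(-2.69) = (e^(-2.69) - e^(2.69))/(e^(-2.69) + e^(2.69)) = -0.9908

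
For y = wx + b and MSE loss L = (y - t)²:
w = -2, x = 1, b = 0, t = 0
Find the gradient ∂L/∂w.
∂L/∂w = -4

y = wx + b = (-2)(1) + 0 = -2
∂L/∂y = 2(y - t) = 2(-2 - 0) = -4
∂y/∂w = x = 1
∂L/∂w = ∂L/∂y · ∂y/∂w = -4 × 1 = -4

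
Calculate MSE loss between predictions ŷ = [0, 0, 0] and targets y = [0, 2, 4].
MSE = 6.667

MSE = (1/3)((0-0)² + (0-2)² + (0-4)²) = (1/3)(0 + 4 + 16) = 6.667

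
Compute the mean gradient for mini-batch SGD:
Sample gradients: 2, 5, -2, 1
Average gradient = 1.5

Average = (1/4)(2 + 5 + -2 + 1) = 6/4 = 1.5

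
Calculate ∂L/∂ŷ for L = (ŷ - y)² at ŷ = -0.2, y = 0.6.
∂L/∂ŷ = -1.6

∂L/∂ŷ = 2(ŷ - y) = 2(-0.2 - 0.6) = 2(-0.8) = -1.6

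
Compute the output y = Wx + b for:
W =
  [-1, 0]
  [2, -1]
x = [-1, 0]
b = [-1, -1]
y = [0, -3]

Wx = [-1×-1 + 0×0, 2×-1 + -1×0]
   = [1, -2]
y = Wx + b = [1 + -1, -2 + -1] = [0, -3]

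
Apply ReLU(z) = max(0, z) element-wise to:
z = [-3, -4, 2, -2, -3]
h = [0, 0, 2, 0, 0]

ReLU applied element-wise: max(0,-3)=0, max(0,-4)=0, max(0,2)=2, max(0,-2)=0, max(0,-3)=0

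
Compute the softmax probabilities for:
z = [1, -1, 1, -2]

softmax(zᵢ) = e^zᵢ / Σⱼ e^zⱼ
p = [0.4576, 0.0619, 0.4576, 0.0228]

exp(z) = [2.718, 0.3679, 2.718, 0.1353]
Sum = 5.94
p = [0.4576, 0.0619, 0.4576, 0.0228]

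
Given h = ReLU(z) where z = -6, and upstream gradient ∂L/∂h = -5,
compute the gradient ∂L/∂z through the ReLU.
∂L/∂z = 0

h = ReLU(-6) = 0
Since z < 0: ∂h/∂z = 0
∂L/∂z = ∂L/∂h · ∂h/∂z = -5 × 0 = 0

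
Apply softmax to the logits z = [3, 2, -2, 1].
p = [0.6623, 0.2436, 0.0045, 0.0896]

exp(z) = [20.09, 7.389, 0.1353, 2.718]
Sum = 30.33
p = [0.6623, 0.2436, 0.0045, 0.0896]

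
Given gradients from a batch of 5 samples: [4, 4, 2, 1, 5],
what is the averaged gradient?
Average gradient = 3.2

Average = (1/5)(4 + 4 + 2 + 1 + 5) = 16/5 = 3.2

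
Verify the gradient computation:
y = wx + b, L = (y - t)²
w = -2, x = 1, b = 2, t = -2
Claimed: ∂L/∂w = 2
Incorrect

y = (-2)(1) + 2 = 0
∂L/∂y = 2(y - t) = 2(0 - -2) = 4
∂y/∂w = x = 1
∂L/∂w = 4 × 1 = 4

Claimed value: 2
Incorrect: The correct gradient is 4.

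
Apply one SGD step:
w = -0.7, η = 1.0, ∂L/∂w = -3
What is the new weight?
w_new = 2.3

w_new = w - η·∂L/∂w = -0.7 - 1.0×(-3) = -0.7 - (-3) = 2.3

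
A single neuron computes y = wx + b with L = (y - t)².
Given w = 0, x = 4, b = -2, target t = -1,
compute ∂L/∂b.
∂L/∂b = -2

y = wx + b = (0)(4) + -2 = -2
∂L/∂y = 2(y - t) = 2(-2 - -1) = -2
∂y/∂b = 1
∂L/∂b = ∂L/∂y · ∂y/∂b = -2 × 1 = -2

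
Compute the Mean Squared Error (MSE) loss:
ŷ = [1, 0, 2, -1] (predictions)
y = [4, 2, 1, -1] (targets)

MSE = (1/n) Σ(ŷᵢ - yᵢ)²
MSE = 3.5

MSE = (1/4)((1-4)² + (0-2)² + (2-1)² + (-1--1)²) = (1/4)(9 + 4 + 1 + 0) = 3.5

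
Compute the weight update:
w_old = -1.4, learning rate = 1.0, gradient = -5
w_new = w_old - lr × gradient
w_new = 3.6

w_new = w - η·∂L/∂w = -1.4 - 1.0×(-5) = -1.4 - (-5) = 3.6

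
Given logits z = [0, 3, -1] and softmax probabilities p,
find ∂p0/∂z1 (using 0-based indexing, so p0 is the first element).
∂p0/∂z1 = -0.04364

p = softmax(z) = [0.04661, 0.9362, 0.01715]
p0 = 0.04661, p1 = 0.9362

∂p0/∂z1 = -p0 × p1 = -0.04661 × 0.9362 = -0.04364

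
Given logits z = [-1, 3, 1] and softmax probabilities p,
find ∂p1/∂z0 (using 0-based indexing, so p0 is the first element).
∂p1/∂z0 = -0.01376

p = softmax(z) = [0.01588, 0.8668, 0.1173]
p1 = 0.8668, p0 = 0.01588

∂p1/∂z0 = -p1 × p0 = -0.8668 × 0.01588 = -0.01376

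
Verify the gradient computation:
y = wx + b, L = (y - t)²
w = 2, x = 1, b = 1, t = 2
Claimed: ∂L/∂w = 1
Incorrect

y = (2)(1) + 1 = 3
∂L/∂y = 2(y - t) = 2(3 - 2) = 2
∂y/∂w = x = 1
∂L/∂w = 2 × 1 = 2

Claimed value: 1
Incorrect: The correct gradient is 2.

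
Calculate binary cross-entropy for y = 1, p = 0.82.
L = 0.1985

L = -1·log(0.82) - 0·log(0.18) = -log(0.82) = 0.1985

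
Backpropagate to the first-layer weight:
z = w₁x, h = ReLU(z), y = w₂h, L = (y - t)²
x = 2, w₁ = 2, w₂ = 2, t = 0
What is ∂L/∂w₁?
∂L/∂w₁ = 64

Forward pass:
z = w₁x = 2×2 = 4
h = ReLU(4) = 4
y = w₂h = 2×4 = 8

Backward pass:
∂L/∂y = 2(y - t) = 2(8 - 0) = 16
∂y/∂h = w₂ = 2
∂h/∂z = 1 (ReLU derivative)
∂z/∂w₁ = x = 2

∂L/∂w₁ = 16 × 2 × 1 × 2 = 64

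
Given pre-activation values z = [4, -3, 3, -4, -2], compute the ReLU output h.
h = [4, 0, 3, 0, 0]

ReLU applied element-wise: max(0,4)=4, max(0,-3)=0, max(0,3)=3, max(0,-4)=0, max(0,-2)=0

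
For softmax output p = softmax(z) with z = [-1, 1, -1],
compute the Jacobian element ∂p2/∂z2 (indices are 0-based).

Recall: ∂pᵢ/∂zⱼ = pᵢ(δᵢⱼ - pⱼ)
∂p2/∂z2 = 0.09516

p = softmax(z) = [0.1065, 0.787, 0.1065]
p2 = 0.1065

∂p2/∂z2 = p2(1 - p2) = 0.1065 × (1 - 0.1065) = 0.09516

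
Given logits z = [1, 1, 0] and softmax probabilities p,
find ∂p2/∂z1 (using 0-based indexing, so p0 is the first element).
∂p2/∂z1 = -0.06561

p = softmax(z) = [0.4223, 0.4223, 0.1554]
p2 = 0.1554, p1 = 0.4223

∂p2/∂z1 = -p2 × p1 = -0.1554 × 0.4223 = -0.06561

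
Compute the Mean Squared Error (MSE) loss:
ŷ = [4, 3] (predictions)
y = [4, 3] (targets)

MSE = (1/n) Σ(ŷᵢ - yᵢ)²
MSE = 0

MSE = (1/2)((4-4)² + (3-3)²) = (1/2)(0 + 0) = 0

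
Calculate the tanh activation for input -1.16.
-0.821

tanh(-1.16) = (e^(-1.16) - e^(1.16))/(e^(-1.16) + e^(1.16)) = -0.821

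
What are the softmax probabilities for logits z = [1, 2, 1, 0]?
p = [0.1966, 0.5344, 0.1966, 0.0723]

exp(z) = [2.718, 7.389, 2.718, 1]
Sum = 13.83
p = [0.1966, 0.5344, 0.1966, 0.0723]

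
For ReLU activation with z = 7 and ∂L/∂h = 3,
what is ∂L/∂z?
∂L/∂z = 3

h = ReLU(7) = 7
Since z > 0: ∂h/∂z = 1
∂L/∂z = ∂L/∂h · ∂h/∂z = 3 × 1 = 3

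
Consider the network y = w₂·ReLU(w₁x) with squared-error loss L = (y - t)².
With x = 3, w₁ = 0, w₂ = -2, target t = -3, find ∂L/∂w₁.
∂L/∂w₁ = 0

Forward pass:
z = w₁x = 0×3 = 0
h = ReLU(0) = 0
y = w₂h = -2×0 = 0

Backward pass:
∂L/∂y = 2(y - t) = 2(0 - -3) = 6
∂y/∂h = w₂ = -2
∂h/∂z = 0 (ReLU derivative)
∂z/∂w₁ = x = 3

∂L/∂w₁ = 6 × -2 × 0 × 3 = 0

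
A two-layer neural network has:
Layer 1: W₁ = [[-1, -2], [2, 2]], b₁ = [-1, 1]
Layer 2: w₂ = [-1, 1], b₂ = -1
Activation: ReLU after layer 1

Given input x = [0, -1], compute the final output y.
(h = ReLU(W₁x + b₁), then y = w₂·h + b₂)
y = -2

Layer 1 pre-activation: z₁ = [1, -1]
After ReLU: h = [1, 0]
Layer 2 output: y = -1×1 + 1×0 + -1 = -2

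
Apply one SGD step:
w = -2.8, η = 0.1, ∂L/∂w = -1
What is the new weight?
w_new = -2.7

w_new = w - η·∂L/∂w = -2.8 - 0.1×(-1) = -2.8 - (-0.1) = -2.7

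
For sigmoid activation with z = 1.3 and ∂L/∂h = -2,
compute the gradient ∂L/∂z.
∂L/∂z = -0.3366

σ(1.3) = 0.7858
σ'(1.3) = σ(1.3)(1 - σ(1.3)) = 0.7858 × 0.2142 = 0.1683
∂L/∂z = ∂L/∂h · σ'(z) = -2 × 0.1683 = -0.3366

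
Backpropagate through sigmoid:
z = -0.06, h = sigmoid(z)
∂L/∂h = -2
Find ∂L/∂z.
∂L/∂z = -0.4996

σ(-0.06) = 0.485
σ'(-0.06) = σ(-0.06)(1 - σ(-0.06)) = 0.485 × 0.515 = 0.2498
∂L/∂z = ∂L/∂h · σ'(z) = -2 × 0.2498 = -0.4996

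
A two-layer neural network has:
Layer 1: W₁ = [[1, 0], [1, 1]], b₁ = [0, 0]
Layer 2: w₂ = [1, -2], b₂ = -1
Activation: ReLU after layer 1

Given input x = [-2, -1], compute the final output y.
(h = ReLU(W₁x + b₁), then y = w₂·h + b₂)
y = -1

Layer 1 pre-activation: z₁ = [-2, -3]
After ReLU: h = [0, 0]
Layer 2 output: y = 1×0 + -2×0 + -1 = -1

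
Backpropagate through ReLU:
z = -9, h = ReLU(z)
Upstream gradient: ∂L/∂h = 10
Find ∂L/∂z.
∂L/∂z = 0

h = ReLU(-9) = 0
Since z < 0: ∂h/∂z = 0
∂L/∂z = ∂L/∂h · ∂h/∂z = 10 × 0 = 0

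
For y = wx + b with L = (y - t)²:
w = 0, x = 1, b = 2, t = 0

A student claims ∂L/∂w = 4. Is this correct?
Correct

y = (0)(1) + 2 = 2
∂L/∂y = 2(y - t) = 2(2 - 0) = 4
∂y/∂w = x = 1
∂L/∂w = 4 × 1 = 4

Claimed value: 4
Correct: The correct gradient is 4.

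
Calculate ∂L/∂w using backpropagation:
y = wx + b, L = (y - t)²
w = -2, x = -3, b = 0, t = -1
∂L/∂w = -42

y = wx + b = (-2)(-3) + 0 = 6
∂L/∂y = 2(y - t) = 2(6 - -1) = 14
∂y/∂w = x = -3
∂L/∂w = ∂L/∂y · ∂y/∂w = 14 × -3 = -42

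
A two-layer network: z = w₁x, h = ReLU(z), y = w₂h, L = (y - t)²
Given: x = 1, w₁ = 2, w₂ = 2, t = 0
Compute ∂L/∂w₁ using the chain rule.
∂L/∂w₁ = 16

Forward pass:
z = w₁x = 2×1 = 2
h = ReLU(2) = 2
y = w₂h = 2×2 = 4

Backward pass:
∂L/∂y = 2(y - t) = 2(4 - 0) = 8
∂y/∂h = w₂ = 2
∂h/∂z = 1 (ReLU derivative)
∂z/∂w₁ = x = 1

∂L/∂w₁ = 8 × 2 × 1 × 1 = 16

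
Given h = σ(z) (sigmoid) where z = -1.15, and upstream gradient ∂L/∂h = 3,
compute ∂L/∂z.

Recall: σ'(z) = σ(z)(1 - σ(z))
∂L/∂z = 0.548

σ(-1.15) = 0.2405
σ'(-1.15) = σ(-1.15)(1 - σ(-1.15)) = 0.2405 × 0.7595 = 0.1827
∂L/∂z = ∂L/∂h · σ'(z) = 3 × 0.1827 = 0.548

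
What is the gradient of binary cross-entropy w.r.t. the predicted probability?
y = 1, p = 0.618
∂L/∂p = -1.618

∂L/∂p = -y/p + (1-y)/(1-p) = -1/0.618 + 0 = -1.618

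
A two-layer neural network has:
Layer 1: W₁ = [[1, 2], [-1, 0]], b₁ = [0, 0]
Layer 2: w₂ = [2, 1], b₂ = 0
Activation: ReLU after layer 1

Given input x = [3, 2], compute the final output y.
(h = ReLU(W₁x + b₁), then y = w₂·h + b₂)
y = 14

Layer 1 pre-activation: z₁ = [7, -3]
After ReLU: h = [7, 0]
Layer 2 output: y = 2×7 + 1×0 + 0 = 14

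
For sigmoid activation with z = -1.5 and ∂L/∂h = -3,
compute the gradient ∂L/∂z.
∂L/∂z = -0.4474

σ(-1.5) = 0.1824
σ'(-1.5) = σ(-1.5)(1 - σ(-1.5)) = 0.1824 × 0.8176 = 0.1491
∂L/∂z = ∂L/∂h · σ'(z) = -3 × 0.1491 = -0.4474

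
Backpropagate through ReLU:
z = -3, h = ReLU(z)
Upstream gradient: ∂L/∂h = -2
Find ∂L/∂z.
∂L/∂z = 0

h = ReLU(-3) = 0
Since z < 0: ∂h/∂z = 0
∂L/∂z = ∂L/∂h · ∂h/∂z = -2 × 0 = 0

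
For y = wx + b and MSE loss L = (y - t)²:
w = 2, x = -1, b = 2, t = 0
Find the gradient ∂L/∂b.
∂L/∂b = 0

y = wx + b = (2)(-1) + 2 = 0
∂L/∂y = 2(y - t) = 2(0 - 0) = 0
∂y/∂b = 1
∂L/∂b = ∂L/∂y · ∂y/∂b = 0 × 1 = 0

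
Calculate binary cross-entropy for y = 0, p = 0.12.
L = 0.1278

L = -0·log(0.12) - 1·log(0.88) = -log(0.88) = 0.1278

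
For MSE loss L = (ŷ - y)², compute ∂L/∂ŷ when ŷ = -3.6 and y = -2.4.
∂L/∂ŷ = -2.4

∂L/∂ŷ = 2(ŷ - y) = 2(-3.6 - -2.4) = 2(-1.2) = -2.4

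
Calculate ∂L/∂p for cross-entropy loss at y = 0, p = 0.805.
∂L/∂p = 5.128

∂L/∂p = -y/p + (1-y)/(1-p) = 0 + 1/0.195 = 5.128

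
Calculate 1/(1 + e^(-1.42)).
0.8053

sigmoid(1.42) = 1/(1 + e^(-1.42)) = 1/(1 + 0.2417) = 0.8053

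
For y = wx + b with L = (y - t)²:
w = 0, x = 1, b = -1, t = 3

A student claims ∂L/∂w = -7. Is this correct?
Incorrect

y = (0)(1) + -1 = -1
∂L/∂y = 2(y - t) = 2(-1 - 3) = -8
∂y/∂w = x = 1
∂L/∂w = -8 × 1 = -8

Claimed value: -7
Incorrect: The correct gradient is -8.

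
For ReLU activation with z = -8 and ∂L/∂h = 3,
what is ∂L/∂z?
∂L/∂z = 0

h = ReLU(-8) = 0
Since z < 0: ∂h/∂z = 0
∂L/∂z = ∂L/∂h · ∂h/∂z = 3 × 0 = 0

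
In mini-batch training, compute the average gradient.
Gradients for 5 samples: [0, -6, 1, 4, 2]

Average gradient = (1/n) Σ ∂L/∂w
Average gradient = 0.2

Average = (1/5)(0 + -6 + 1 + 4 + 2) = 1/5 = 0.2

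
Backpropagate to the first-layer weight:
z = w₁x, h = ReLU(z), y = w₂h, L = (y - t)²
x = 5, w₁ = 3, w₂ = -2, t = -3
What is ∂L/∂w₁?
∂L/∂w₁ = 540

Forward pass:
z = w₁x = 3×5 = 15
h = ReLU(15) = 15
y = w₂h = -2×15 = -30

Backward pass:
∂L/∂y = 2(y - t) = 2(-30 - -3) = -54
∂y/∂h = w₂ = -2
∂h/∂z = 1 (ReLU derivative)
∂z/∂w₁ = x = 5

∂L/∂w₁ = -54 × -2 × 1 × 5 = 540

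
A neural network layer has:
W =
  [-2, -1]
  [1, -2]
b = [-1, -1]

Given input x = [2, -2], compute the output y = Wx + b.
y = [-3, 5]

Wx = [-2×2 + -1×-2, 1×2 + -2×-2]
   = [-2, 6]
y = Wx + b = [-2 + -1, 6 + -1] = [-3, 5]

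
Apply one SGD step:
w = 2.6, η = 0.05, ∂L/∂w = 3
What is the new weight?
w_new = 2.45

w_new = w - η·∂L/∂w = 2.6 - 0.05×(3) = 2.6 - (0.15) = 2.45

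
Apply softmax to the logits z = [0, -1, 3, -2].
p = [0.0463, 0.017, 0.9304, 0.0063]

exp(z) = [1, 0.3679, 20.09, 0.1353]
Sum = 21.59
p = [0.0463, 0.017, 0.9304, 0.0063]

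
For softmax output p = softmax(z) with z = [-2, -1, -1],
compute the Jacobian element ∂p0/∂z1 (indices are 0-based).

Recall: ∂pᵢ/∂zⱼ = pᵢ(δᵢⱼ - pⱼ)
∂p0/∂z1 = -0.06561

p = softmax(z) = [0.1554, 0.4223, 0.4223]
p0 = 0.1554, p1 = 0.4223

∂p0/∂z1 = -p0 × p1 = -0.1554 × 0.4223 = -0.06561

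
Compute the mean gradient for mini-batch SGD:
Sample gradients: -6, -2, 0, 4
Average gradient = -1

Average = (1/4)(-6 + -2 + 0 + 4) = -4/4 = -1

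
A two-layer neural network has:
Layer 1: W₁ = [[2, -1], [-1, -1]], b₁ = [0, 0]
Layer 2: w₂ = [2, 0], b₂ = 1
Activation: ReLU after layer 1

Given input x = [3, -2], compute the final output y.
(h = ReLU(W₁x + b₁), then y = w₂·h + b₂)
y = 17

Layer 1 pre-activation: z₁ = [8, -1]
After ReLU: h = [8, 0]
Layer 2 output: y = 2×8 + 0×0 + 1 = 17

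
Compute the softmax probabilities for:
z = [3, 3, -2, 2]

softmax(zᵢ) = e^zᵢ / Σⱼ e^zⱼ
p = [0.4211, 0.4211, 0.0028, 0.1549]

exp(z) = [20.09, 20.09, 0.1353, 7.389]
Sum = 47.7
p = [0.4211, 0.4211, 0.0028, 0.1549]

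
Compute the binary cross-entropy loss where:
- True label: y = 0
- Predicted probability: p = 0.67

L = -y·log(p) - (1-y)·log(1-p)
L = 1.109

L = -0·log(0.67) - 1·log(0.33) = -log(0.33) = 1.109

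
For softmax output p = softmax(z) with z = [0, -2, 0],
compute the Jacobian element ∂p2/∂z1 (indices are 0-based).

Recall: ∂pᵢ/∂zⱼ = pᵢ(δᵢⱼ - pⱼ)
∂p2/∂z1 = -0.02968

p = softmax(z) = [0.4683, 0.06338, 0.4683]
p2 = 0.4683, p1 = 0.06338

∂p2/∂z1 = -p2 × p1 = -0.4683 × 0.06338 = -0.02968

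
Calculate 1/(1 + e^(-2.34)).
0.9121

sigmoid(2.34) = 1/(1 + e^(-2.34)) = 1/(1 + 0.09633) = 0.9121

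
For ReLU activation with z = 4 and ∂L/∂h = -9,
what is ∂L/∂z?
∂L/∂z = -9

h = ReLU(4) = 4
Since z > 0: ∂h/∂z = 1
∂L/∂z = ∂L/∂h · ∂h/∂z = -9 × 1 = -9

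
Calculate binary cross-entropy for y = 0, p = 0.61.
L = 0.9416

L = -0·log(0.61) - 1·log(0.39) = -log(0.39) = 0.9416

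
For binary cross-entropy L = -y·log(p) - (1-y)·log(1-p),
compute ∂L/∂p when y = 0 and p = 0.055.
∂L/∂p = 1.058

∂L/∂p = -y/p + (1-y)/(1-p) = 0 + 1/0.945 = 1.058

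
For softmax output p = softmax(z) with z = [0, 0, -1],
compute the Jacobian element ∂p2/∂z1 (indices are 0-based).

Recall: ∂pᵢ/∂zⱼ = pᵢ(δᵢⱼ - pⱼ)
∂p2/∂z1 = -0.06561

p = softmax(z) = [0.4223, 0.4223, 0.1554]
p2 = 0.1554, p1 = 0.4223

∂p2/∂z1 = -p2 × p1 = -0.1554 × 0.4223 = -0.06561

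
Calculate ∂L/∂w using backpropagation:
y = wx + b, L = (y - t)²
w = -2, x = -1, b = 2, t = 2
∂L/∂w = -4

y = wx + b = (-2)(-1) + 2 = 4
∂L/∂y = 2(y - t) = 2(4 - 2) = 4
∂y/∂w = x = -1
∂L/∂w = ∂L/∂y · ∂y/∂w = 4 × -1 = -4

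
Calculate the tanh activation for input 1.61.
0.9232

tanh(1.61) = (e^(1.61) - e^(-1.61))/(e^(1.61) + e^(-1.61)) = 0.9232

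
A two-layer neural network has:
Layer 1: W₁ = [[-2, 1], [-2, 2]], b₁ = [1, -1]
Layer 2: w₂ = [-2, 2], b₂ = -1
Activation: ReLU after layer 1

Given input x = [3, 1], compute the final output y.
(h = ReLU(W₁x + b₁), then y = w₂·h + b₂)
y = -1

Layer 1 pre-activation: z₁ = [-4, -5]
After ReLU: h = [0, 0]
Layer 2 output: y = -2×0 + 2×0 + -1 = -1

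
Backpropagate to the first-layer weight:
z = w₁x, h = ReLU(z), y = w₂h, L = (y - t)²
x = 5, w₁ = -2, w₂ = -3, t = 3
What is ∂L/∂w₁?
∂L/∂w₁ = 0

Forward pass:
z = w₁x = -2×5 = -10
h = ReLU(-10) = 0
y = w₂h = -3×0 = 0

Backward pass:
∂L/∂y = 2(y - t) = 2(0 - 3) = -6
∂y/∂h = w₂ = -3
∂h/∂z = 0 (ReLU derivative)
∂z/∂w₁ = x = 5

∂L/∂w₁ = -6 × -3 × 0 × 5 = 0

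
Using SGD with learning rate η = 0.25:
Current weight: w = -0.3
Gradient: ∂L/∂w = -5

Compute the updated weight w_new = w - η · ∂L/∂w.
w_new = 0.95

w_new = w - η·∂L/∂w = -0.3 - 0.25×(-5) = -0.3 - (-1.25) = 0.95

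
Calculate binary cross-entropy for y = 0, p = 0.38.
L = 0.478

L = -0·log(0.38) - 1·log(0.62) = -log(0.62) = 0.478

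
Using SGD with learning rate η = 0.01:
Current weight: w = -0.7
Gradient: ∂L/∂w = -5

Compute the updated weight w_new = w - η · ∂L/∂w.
w_new = -0.65

w_new = w - η·∂L/∂w = -0.7 - 0.01×(-5) = -0.7 - (-0.05) = -0.65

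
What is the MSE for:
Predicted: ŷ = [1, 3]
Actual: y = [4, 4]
MSE = 5

MSE = (1/2)((1-4)² + (3-4)²) = (1/2)(9 + 1) = 5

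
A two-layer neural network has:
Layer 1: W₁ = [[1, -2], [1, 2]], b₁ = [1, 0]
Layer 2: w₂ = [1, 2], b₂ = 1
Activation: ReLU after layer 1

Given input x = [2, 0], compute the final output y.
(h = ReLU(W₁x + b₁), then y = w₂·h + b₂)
y = 8

Layer 1 pre-activation: z₁ = [3, 2]
After ReLU: h = [3, 2]
Layer 2 output: y = 1×3 + 2×2 + 1 = 8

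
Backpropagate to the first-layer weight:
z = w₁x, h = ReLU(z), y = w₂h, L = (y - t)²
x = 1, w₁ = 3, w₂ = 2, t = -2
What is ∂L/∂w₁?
∂L/∂w₁ = 32

Forward pass:
z = w₁x = 3×1 = 3
h = ReLU(3) = 3
y = w₂h = 2×3 = 6

Backward pass:
∂L/∂y = 2(y - t) = 2(6 - -2) = 16
∂y/∂h = w₂ = 2
∂h/∂z = 1 (ReLU derivative)
∂z/∂w₁ = x = 1

∂L/∂w₁ = 16 × 2 × 1 × 1 = 32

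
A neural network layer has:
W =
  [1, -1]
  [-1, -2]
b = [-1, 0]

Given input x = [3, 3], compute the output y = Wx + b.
y = [-1, -9]

Wx = [1×3 + -1×3, -1×3 + -2×3]
   = [0, -9]
y = Wx + b = [0 + -1, -9 + 0] = [-1, -9]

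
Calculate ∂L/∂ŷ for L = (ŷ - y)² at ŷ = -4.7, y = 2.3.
∂L/∂ŷ = -14.0

∂L/∂ŷ = 2(ŷ - y) = 2(-4.7 - 2.3) = 2(-7.0) = -14.0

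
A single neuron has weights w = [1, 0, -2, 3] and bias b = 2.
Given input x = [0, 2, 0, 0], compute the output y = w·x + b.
y = 2

y = (1)(0) + (0)(2) + (-2)(0) + (3)(0) + 2 = 2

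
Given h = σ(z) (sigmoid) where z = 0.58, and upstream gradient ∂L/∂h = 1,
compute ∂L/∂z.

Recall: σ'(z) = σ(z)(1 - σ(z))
∂L/∂z = 0.2301

σ(0.58) = 0.6411
σ'(0.58) = σ(0.58)(1 - σ(0.58)) = 0.6411 × 0.3589 = 0.2301
∂L/∂z = ∂L/∂h · σ'(z) = 1 × 0.2301 = 0.2301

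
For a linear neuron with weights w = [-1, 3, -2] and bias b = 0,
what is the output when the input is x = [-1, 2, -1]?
y = 9

y = (-1)(-1) + (3)(2) + (-2)(-1) + 0 = 9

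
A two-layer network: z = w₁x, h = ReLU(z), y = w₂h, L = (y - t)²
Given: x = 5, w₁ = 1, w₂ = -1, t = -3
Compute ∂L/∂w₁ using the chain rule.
∂L/∂w₁ = 20

Forward pass:
z = w₁x = 1×5 = 5
h = ReLU(5) = 5
y = w₂h = -1×5 = -5

Backward pass:
∂L/∂y = 2(y - t) = 2(-5 - -3) = -4
∂y/∂h = w₂ = -1
∂h/∂z = 1 (ReLU derivative)
∂z/∂w₁ = x = 5

∂L/∂w₁ = -4 × -1 × 1 × 5 = 20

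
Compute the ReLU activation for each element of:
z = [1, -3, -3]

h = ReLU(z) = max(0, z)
h = [1, 0, 0]

ReLU applied element-wise: max(0,1)=1, max(0,-3)=0, max(0,-3)=0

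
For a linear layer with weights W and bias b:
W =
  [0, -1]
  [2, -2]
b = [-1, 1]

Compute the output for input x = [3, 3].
y = [-4, 1]

Wx = [0×3 + -1×3, 2×3 + -2×3]
   = [-3, 0]
y = Wx + b = [-3 + -1, 0 + 1] = [-4, 1]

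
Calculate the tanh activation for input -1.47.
-0.8996

tanh(-1.47) = (e^(-1.47) - e^(1.47))/(e^(-1.47) + e^(1.47)) = -0.8996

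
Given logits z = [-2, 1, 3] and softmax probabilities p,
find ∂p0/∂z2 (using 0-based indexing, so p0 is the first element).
∂p0/∂z2 = -0.005166

p = softmax(z) = [0.0059, 0.1185, 0.8756]
p0 = 0.0059, p2 = 0.8756

∂p0/∂z2 = -p0 × p2 = -0.0059 × 0.8756 = -0.005166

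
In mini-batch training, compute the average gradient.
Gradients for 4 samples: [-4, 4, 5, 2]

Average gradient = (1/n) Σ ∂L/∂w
Average gradient = 1.75

Average = (1/4)(-4 + 4 + 5 + 2) = 7/4 = 1.75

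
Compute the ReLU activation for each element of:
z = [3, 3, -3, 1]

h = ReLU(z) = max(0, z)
h = [3, 3, 0, 1]

ReLU applied element-wise: max(0,3)=3, max(0,3)=3, max(0,-3)=0, max(0,1)=1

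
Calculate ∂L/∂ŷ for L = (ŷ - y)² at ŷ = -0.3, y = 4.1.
∂L/∂ŷ = -8.8

∂L/∂ŷ = 2(ŷ - y) = 2(-0.3 - 4.1) = 2(-4.4) = -8.8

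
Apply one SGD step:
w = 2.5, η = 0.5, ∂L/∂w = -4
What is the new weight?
w_new = 4.5

w_new = w - η·∂L/∂w = 2.5 - 0.5×(-4) = 2.5 - (-2) = 4.5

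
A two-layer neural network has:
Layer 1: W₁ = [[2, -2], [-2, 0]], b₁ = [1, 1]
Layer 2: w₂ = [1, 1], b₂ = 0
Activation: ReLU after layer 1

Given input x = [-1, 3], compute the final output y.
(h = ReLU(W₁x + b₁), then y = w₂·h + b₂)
y = 3

Layer 1 pre-activation: z₁ = [-7, 3]
After ReLU: h = [0, 3]
Layer 2 output: y = 1×0 + 1×3 + 0 = 3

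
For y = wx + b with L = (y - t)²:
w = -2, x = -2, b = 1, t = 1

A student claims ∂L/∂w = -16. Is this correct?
Correct

y = (-2)(-2) + 1 = 5
∂L/∂y = 2(y - t) = 2(5 - 1) = 8
∂y/∂w = x = -2
∂L/∂w = 8 × -2 = -16

Claimed value: -16
Correct: The correct gradient is -16.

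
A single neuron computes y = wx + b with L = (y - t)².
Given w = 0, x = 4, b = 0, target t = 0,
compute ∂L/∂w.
∂L/∂w = 0

y = wx + b = (0)(4) + 0 = 0
∂L/∂y = 2(y - t) = 2(0 - 0) = 0
∂y/∂w = x = 4
∂L/∂w = ∂L/∂y · ∂y/∂w = 0 × 4 = 0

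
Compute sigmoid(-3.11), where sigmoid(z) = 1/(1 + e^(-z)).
0.0427

sigmoid(-3.11) = 1/(1 + e^(3.11)) = 1/(1 + 22.42) = 0.0427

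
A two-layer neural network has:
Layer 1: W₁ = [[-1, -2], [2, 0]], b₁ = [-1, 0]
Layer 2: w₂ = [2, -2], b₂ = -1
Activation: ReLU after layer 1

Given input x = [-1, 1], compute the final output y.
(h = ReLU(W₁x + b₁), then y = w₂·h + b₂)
y = -1

Layer 1 pre-activation: z₁ = [-2, -2]
After ReLU: h = [0, 0]
Layer 2 output: y = 2×0 + -2×0 + -1 = -1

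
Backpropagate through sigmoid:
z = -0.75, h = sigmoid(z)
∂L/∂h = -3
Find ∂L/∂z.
∂L/∂z = -0.6537

σ(-0.75) = 0.3208
σ'(-0.75) = σ(-0.75)(1 - σ(-0.75)) = 0.3208 × 0.6792 = 0.2179
∂L/∂z = ∂L/∂h · σ'(z) = -3 × 0.2179 = -0.6537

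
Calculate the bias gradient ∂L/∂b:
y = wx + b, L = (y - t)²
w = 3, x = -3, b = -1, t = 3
∂L/∂b = -26

y = wx + b = (3)(-3) + -1 = -10
∂L/∂y = 2(y - t) = 2(-10 - 3) = -26
∂y/∂b = 1
∂L/∂b = ∂L/∂y · ∂y/∂b = -26 × 1 = -26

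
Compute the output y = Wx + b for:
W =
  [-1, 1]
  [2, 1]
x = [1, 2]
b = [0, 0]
y = [1, 4]

Wx = [-1×1 + 1×2, 2×1 + 1×2]
   = [1, 4]
y = Wx + b = [1 + 0, 4 + 0] = [1, 4]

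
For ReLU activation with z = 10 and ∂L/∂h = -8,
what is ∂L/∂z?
∂L/∂z = -8

h = ReLU(10) = 10
Since z > 0: ∂h/∂z = 1
∂L/∂z = ∂L/∂h · ∂h/∂z = -8 × 1 = -8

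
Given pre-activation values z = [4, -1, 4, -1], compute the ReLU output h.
h = [4, 0, 4, 0]

ReLU applied element-wise: max(0,4)=4, max(0,-1)=0, max(0,4)=4, max(0,-1)=0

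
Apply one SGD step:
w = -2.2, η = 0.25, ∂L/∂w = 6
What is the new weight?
w_new = -3.7

w_new = w - η·∂L/∂w = -2.2 - 0.25×(6) = -2.2 - (1.5) = -3.7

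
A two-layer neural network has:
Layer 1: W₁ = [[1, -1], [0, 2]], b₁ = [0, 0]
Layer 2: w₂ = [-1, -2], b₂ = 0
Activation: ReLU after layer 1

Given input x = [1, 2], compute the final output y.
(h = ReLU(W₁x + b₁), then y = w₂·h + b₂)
y = -8

Layer 1 pre-activation: z₁ = [-1, 4]
After ReLU: h = [0, 4]
Layer 2 output: y = -1×0 + -2×4 + 0 = -8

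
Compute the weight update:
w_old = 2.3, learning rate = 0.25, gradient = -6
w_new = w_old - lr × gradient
w_new = 3.8

w_new = w - η·∂L/∂w = 2.3 - 0.25×(-6) = 2.3 - (-1.5) = 3.8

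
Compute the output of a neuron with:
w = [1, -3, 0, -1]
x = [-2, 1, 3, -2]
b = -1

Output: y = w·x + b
y = -4

y = (1)(-2) + (-3)(1) + (0)(3) + (-1)(-2) + -1 = -4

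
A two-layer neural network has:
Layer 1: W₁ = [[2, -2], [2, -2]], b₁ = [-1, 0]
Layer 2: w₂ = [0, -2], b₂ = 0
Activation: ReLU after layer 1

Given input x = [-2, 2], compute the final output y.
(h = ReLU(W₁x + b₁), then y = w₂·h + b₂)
y = 0

Layer 1 pre-activation: z₁ = [-9, -8]
After ReLU: h = [0, 0]
Layer 2 output: y = 0×0 + -2×0 + 0 = 0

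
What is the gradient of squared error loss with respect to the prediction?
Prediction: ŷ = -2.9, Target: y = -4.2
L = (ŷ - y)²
∂L/∂ŷ = 2.6

∂L/∂ŷ = 2(ŷ - y) = 2(-2.9 - -4.2) = 2(1.3) = 2.6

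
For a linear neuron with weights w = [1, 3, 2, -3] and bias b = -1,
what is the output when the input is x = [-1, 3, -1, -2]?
y = 11

y = (1)(-1) + (3)(3) + (2)(-1) + (-3)(-2) + -1 = 11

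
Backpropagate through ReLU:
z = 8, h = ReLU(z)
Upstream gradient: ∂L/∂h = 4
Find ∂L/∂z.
∂L/∂z = 4

h = ReLU(8) = 8
Since z > 0: ∂h/∂z = 1
∂L/∂z = ∂L/∂h · ∂h/∂z = 4 × 1 = 4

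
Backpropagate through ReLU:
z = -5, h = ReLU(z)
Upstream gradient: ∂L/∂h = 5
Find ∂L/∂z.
∂L/∂z = 0

h = ReLU(-5) = 0
Since z < 0: ∂h/∂z = 0
∂L/∂z = ∂L/∂h · ∂h/∂z = 5 × 0 = 0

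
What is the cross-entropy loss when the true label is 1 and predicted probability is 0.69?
L = 0.3711

L = -1·log(0.69) - 0·log(0.31) = -log(0.69) = 0.3711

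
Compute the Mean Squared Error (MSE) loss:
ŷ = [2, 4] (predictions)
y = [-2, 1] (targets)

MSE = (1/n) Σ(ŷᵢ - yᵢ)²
MSE = 12.5

MSE = (1/2)((2--2)² + (4-1)²) = (1/2)(16 + 9) = 12.5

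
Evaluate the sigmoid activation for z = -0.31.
0.4231

sigmoid(-0.31) = 1/(1 + e^(0.31)) = 1/(1 + 1.363) = 0.4231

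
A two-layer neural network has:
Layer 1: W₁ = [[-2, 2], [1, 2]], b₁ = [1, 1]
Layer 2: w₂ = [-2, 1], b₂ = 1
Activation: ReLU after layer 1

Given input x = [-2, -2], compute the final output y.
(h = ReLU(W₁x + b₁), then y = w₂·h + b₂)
y = -1

Layer 1 pre-activation: z₁ = [1, -5]
After ReLU: h = [1, 0]
Layer 2 output: y = -2×1 + 1×0 + 1 = -1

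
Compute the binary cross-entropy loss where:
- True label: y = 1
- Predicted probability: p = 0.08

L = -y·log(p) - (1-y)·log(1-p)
L = 2.526

L = -1·log(0.08) - 0·log(0.92) = -log(0.08) = 2.526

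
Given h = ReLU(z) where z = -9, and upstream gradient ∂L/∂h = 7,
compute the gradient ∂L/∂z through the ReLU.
∂L/∂z = 0

h = ReLU(-9) = 0
Since z < 0: ∂h/∂z = 0
∂L/∂z = ∂L/∂h · ∂h/∂z = 7 × 0 = 0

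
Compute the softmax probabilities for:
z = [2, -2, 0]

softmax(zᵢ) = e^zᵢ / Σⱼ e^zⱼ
p = [0.8668, 0.0159, 0.1173]

exp(z) = [7.389, 0.1353, 1]
Sum = 8.524
p = [0.8668, 0.0159, 0.1173]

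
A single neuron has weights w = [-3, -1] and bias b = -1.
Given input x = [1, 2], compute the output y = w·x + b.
y = -6

y = (-3)(1) + (-1)(2) + -1 = -6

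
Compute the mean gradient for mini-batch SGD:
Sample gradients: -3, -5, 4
Average gradient = -1.333

Average = (1/3)(-3 + -5 + 4) = -4/3 = -1.333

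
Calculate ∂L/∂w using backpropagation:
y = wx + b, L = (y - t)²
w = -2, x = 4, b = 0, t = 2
∂L/∂w = -80

y = wx + b = (-2)(4) + 0 = -8
∂L/∂y = 2(y - t) = 2(-8 - 2) = -20
∂y/∂w = x = 4
∂L/∂w = ∂L/∂y · ∂y/∂w = -20 × 4 = -80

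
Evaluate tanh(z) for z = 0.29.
0.2821

tanh(0.29) = (e^(0.29) - e^(-0.29))/(e^(0.29) + e^(-0.29)) = 0.2821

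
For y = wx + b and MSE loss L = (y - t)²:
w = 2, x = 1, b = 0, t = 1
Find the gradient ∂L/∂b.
∂L/∂b = 2

y = wx + b = (2)(1) + 0 = 2
∂L/∂y = 2(y - t) = 2(2 - 1) = 2
∂y/∂b = 1
∂L/∂b = ∂L/∂y · ∂y/∂b = 2 × 1 = 2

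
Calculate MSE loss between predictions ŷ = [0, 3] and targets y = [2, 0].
MSE = 6.5

MSE = (1/2)((0-2)² + (3-0)²) = (1/2)(4 + 9) = 6.5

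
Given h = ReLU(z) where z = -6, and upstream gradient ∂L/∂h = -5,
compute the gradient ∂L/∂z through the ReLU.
∂L/∂z = 0

h = ReLU(-6) = 0
Since z < 0: ∂h/∂z = 0
∂L/∂z = ∂L/∂h · ∂h/∂z = -5 × 0 = 0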